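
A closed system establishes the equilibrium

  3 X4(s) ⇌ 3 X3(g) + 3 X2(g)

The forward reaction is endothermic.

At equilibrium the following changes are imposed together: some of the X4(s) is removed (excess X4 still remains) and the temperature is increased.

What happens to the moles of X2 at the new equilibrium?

X4 is a pure solid; its activity is 1 regardless of amount, so Q is unaffected — no shift from this change.
The forward reaction is endothermic. Raising T favours the endothermic direction — shift to the right.
The net shift is to the right. X2 is a product, so its amount increases.

increases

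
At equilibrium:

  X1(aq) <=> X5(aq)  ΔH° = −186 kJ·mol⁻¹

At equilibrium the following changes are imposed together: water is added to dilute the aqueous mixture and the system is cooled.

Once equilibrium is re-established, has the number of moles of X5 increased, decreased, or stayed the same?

Dilution scales every aqueous concentration by the same factor. Δn_aq = 1 − 1 = 0, so Q is unchanged — no shift.
The forward reaction is exothermic. Lowering T favours the exothermic direction — shift to the right.
The net shift is to the right. X5 is a product, so its amount increases.

increases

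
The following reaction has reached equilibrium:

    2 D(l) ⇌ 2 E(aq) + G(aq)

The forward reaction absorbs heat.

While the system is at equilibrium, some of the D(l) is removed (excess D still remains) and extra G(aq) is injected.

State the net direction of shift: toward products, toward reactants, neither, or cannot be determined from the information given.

left

D is a pure liquid; its activity is 1 regardless of amount, so Q is unaffected — no shift from this change.
Adding G (aq), a product, drives the reaction to the left.
Only the nonzero effect(s) matter; the net shift is to the left.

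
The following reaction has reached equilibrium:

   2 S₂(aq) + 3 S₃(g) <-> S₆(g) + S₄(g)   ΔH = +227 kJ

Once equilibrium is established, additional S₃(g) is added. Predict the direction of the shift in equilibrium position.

Adding S₃ (g), a reactant, drives the reaction to the right.

right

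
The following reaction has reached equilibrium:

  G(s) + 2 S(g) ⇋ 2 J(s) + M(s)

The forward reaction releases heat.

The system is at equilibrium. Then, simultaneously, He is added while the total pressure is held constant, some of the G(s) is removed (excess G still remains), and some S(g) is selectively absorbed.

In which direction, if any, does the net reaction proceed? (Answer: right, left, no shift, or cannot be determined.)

Adding inert gas at constant total pressure expands the volume and lowers every reacting partial pressure. With Δn_gas = 0 − 2 = -2, Q moves away from K toward the side with fewer gas moles, so the system shifts toward the side with more gas moles — to the left.
G is a pure solid; its activity is 1 regardless of amount, so Q is unaffected — no shift from this change.
Removing S (g), a reactant, drives the reaction to the left.
Only the nonzero effect(s) matter; the net shift is to the left.

left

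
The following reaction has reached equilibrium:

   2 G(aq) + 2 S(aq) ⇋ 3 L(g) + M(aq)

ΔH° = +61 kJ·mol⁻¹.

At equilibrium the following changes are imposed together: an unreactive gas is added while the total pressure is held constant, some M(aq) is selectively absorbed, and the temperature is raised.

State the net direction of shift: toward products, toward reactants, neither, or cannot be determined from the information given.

Adding inert gas at constant total pressure expands the volume and lowers every reacting partial pressure. With Δn_gas = 3 − 0 = +3, Q moves away from K toward the side with fewer gas moles, so the system shifts toward the side with more gas moles — to the right.
Removing M (aq), a product, drives the reaction to the right.
The forward reaction is endothermic. Raising T favours the endothermic direction — shift to the right.
All effects act in the same direction — net shift to the right.

right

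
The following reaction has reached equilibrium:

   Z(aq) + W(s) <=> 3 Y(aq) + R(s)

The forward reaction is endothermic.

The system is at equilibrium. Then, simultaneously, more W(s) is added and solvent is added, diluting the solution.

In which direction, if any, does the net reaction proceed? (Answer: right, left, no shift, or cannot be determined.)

right

W is a pure solid; its activity is 1 regardless of amount, so Q is unaffected — no shift from this change.
Dilution lowers every aqueous concentration by the same factor. Δn_aq = 3 − 1 = +2, so the system shifts toward the side with more dissolved moles — to the right.
Only the nonzero effect(s) matter; the net shift is to the right.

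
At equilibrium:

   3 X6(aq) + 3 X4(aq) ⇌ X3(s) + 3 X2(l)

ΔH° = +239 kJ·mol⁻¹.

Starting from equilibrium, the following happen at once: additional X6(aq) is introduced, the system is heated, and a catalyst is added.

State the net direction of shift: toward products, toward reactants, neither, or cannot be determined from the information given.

Adding X6 (aq), a reactant, drives the reaction to the right.
The forward reaction is endothermic. Raising T favours the endothermic direction — shift to the right.
A catalyst speeds both forward and reverse rates equally; it changes neither Q nor K — no shift from this change.
Only the nonzero effect(s) matter; the net shift is to the right.

right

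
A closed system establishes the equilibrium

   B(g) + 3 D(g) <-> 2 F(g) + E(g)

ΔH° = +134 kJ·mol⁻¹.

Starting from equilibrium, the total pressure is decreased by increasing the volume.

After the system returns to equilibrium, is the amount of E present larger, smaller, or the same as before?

decreases

Gas moles: reactants 4, products 3 (Δn_gas = -1). Expansion shifts the system toward the side with more moles of gas — to the left.
The net shift is to the left. E is a product, so its amount decreases.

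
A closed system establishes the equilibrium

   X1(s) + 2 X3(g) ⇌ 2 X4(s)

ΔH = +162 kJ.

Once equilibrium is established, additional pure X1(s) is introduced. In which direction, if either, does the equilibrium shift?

X1 is a pure solid; its activity is 1 regardless of amount, so Q is unaffected — no shift from this change.

no shift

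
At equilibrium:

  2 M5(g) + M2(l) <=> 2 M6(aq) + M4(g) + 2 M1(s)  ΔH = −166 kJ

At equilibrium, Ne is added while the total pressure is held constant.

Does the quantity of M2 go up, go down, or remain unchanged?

Adding inert gas at constant total pressure expands the volume and lowers every reacting partial pressure. With Δn_gas = 1 − 2 = -1, Q moves away from K toward the side with fewer gas moles, so the system shifts toward the side with more gas moles — to the left.
The net shift is to the left. M2 is a reactant, so its amount increases.

increases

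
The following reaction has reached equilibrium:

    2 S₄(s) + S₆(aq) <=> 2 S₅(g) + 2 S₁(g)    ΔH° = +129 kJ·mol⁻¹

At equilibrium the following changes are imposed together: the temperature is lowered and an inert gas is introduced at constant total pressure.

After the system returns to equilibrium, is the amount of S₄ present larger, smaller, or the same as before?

The forward reaction is endothermic. Lowering T favours the exothermic direction — shift to the left.
Adding inert gas at constant total pressure expands the volume and lowers every reacting partial pressure. With Δn_gas = 4 − 0 = +4, Q moves away from K toward the side with fewer gas moles, so the system shifts toward the side with more gas moles — to the right.
The two effects oppose each other, so the net shift — and hence the change in S₄ — cannot be determined from the given information.

cannot be determined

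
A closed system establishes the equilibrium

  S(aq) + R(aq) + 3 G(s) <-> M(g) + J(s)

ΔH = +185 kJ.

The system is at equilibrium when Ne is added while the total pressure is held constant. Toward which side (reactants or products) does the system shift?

right

Adding inert gas at constant total pressure expands the volume and lowers every reacting partial pressure. With Δn_gas = 1 − 0 = +1, Q moves away from K toward the side with fewer gas moles, so the system shifts toward the side with more gas moles — to the right.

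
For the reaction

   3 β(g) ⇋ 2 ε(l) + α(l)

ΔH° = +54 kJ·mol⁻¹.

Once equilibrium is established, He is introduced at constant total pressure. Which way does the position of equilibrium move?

Adding inert gas at constant total pressure expands the volume and lowers every reacting partial pressure. With Δn_gas = 0 − 3 = -3, Q moves away from K toward the side with fewer gas moles, so the system shifts toward the side with more gas moles — to the left.

left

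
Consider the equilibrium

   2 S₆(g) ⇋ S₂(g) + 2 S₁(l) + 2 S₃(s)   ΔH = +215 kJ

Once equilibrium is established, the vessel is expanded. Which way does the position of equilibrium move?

left

Gas moles: reactants 2, products 1 (Δn_gas = -1). Expansion shifts the system toward the side with more moles of gas — to the left.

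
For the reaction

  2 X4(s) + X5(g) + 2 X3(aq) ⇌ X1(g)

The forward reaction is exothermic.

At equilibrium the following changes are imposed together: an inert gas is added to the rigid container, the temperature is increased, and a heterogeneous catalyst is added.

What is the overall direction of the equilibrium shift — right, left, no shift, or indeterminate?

left

At constant volume, adding an inert gas leaves every reacting species' partial pressure unchanged, so Q is unchanged — no shift from this change.
The forward reaction is exothermic. Raising T favours the endothermic direction — shift to the left.
A catalyst speeds both forward and reverse rates equally; it changes neither Q nor K — no shift from this change.
Only the nonzero effect(s) matter; the net shift is to the left.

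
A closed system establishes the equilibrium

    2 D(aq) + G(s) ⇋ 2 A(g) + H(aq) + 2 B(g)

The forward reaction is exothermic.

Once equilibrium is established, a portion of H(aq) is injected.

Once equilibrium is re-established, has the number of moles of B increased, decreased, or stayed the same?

Adding H (aq), a product, drives the reaction to the left.
The net shift is to the left. B is a product, so its amount decreases.

decreases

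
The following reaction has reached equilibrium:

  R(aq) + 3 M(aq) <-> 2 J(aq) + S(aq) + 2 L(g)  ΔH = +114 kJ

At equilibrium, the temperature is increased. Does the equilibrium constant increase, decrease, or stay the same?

increases

K depends on temperature via the van 't Hoff relation. The forward reaction is endothermic, so raising T increases K.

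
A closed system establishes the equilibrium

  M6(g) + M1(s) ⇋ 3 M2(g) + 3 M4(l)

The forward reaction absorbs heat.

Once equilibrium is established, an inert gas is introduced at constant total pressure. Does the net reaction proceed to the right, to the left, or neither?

Adding inert gas at constant total pressure expands the volume and lowers every reacting partial pressure. With Δn_gas = 3 − 1 = +2, Q moves away from K toward the side with fewer gas moles, so the system shifts toward the side with more gas moles — to the right.

right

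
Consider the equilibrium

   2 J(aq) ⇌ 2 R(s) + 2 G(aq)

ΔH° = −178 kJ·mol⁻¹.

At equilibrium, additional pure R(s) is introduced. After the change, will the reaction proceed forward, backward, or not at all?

R is a pure solid; its activity is 1 regardless of amount, so Q is unaffected — no shift from this change.

no shift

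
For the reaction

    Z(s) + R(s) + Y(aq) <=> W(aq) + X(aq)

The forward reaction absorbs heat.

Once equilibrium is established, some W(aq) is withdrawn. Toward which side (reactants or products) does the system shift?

right

Removing W (aq), a product, drives the reaction to the right.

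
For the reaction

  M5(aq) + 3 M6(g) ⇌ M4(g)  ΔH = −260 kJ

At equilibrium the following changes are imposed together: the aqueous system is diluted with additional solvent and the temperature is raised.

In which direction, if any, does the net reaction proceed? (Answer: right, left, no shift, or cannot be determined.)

left

Dilution lowers every aqueous concentration by the same factor. Δn_aq = 0 − 1 = -1, so the system shifts toward the side with more dissolved moles — to the left.
The forward reaction is exothermic. Raising T favours the endothermic direction — shift to the left.
All effects act in the same direction — net shift to the left.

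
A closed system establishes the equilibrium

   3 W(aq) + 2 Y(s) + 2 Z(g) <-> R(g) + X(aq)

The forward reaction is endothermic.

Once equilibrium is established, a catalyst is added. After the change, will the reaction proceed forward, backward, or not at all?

A catalyst speeds both forward and reverse rates equally; it changes neither Q nor K — no shift from this change.

no shift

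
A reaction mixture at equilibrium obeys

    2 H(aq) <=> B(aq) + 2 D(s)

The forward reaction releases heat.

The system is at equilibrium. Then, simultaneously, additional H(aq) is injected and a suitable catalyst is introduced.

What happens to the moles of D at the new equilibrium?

increases

Adding H (aq), a reactant, drives the reaction to the right.
A catalyst speeds both forward and reverse rates equally; it changes neither Q nor K — no shift from this change.
The net shift is to the right. D is a product, so its amount increases.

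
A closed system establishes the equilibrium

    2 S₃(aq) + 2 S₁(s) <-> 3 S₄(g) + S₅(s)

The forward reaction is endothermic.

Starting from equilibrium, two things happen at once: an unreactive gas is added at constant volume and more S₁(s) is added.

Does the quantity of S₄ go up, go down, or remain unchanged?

At constant volume, adding an inert gas leaves every reacting species' partial pressure unchanged, so Q is unchanged — no shift from this change.
S₁ is a pure solid; its activity is 1 regardless of amount, so Q is unaffected — no shift from this change.
No net shift occurs, so the amount of S₄ is unchanged.

unchanged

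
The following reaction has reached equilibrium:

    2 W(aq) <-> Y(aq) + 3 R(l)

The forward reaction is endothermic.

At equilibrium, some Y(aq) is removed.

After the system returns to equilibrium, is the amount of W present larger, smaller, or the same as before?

decreases

Removing Y (aq), a product, drives the reaction to the right.
The net shift is to the right. W is a reactant, so its amount decreases.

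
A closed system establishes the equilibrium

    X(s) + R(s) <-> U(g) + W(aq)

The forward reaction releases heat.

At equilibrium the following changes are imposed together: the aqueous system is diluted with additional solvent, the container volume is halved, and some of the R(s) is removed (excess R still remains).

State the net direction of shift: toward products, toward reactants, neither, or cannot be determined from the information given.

cannot be determined

Dilution lowers every aqueous concentration by the same factor. Δn_aq = 1 − 0 = +1, so the system shifts toward the side with more dissolved moles — to the right.
Gas moles: reactants 0, products 1 (Δn_gas = +1). Compression shifts the system toward the side with fewer moles of gas — to the left.
R is a pure solid; its activity is 1 regardless of amount, so Q is unaffected — no shift from this change.
The individual effects push in opposite directions; without quantitative information the net direction cannot be determined.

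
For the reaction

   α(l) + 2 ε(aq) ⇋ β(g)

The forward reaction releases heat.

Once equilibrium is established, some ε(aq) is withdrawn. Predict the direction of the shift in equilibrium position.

left

Removing ε (aq), a reactant, drives the reaction to the left.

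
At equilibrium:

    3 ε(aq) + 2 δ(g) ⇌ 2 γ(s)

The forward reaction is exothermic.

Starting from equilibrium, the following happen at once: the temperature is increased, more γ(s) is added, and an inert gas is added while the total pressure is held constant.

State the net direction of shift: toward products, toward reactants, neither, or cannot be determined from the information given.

The forward reaction is exothermic. Raising T favours the endothermic direction — shift to the left.
γ is a pure solid; its activity is 1 regardless of amount, so Q is unaffected — no shift from this change.
Adding inert gas at constant total pressure expands the volume and lowers every reacting partial pressure. With Δn_gas = 0 − 2 = -2, Q moves away from K toward the side with fewer gas moles, so the system shifts toward the side with more gas moles — to the left.
Only the nonzero effect(s) matter; the net shift is to the left.

left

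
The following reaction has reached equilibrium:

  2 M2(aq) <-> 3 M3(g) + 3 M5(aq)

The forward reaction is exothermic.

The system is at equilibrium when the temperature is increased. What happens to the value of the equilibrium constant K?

K depends on temperature via the van 't Hoff relation. The forward reaction is exothermic, so raising T decreases K.

decreases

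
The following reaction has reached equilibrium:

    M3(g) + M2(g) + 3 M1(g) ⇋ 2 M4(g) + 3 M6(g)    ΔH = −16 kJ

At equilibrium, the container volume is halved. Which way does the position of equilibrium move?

no shift

Gas moles: reactants 5, products 5. Δn_gas = 0, so a volume change leaves Q equal to K — no shift from this change.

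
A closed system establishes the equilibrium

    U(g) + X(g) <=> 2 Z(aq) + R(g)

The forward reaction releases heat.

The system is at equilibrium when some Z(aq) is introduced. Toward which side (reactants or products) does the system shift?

Adding Z (aq), a product, drives the reaction to the left.

left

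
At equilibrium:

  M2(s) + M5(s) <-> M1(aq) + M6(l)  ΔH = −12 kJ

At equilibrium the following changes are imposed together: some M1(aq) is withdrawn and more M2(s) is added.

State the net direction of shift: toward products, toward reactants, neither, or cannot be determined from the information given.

right

Removing M1 (aq), a product, drives the reaction to the right.
M2 is a pure solid; its activity is 1 regardless of amount, so Q is unaffected — no shift from this change.
Only the nonzero effect(s) matter; the net shift is to the right.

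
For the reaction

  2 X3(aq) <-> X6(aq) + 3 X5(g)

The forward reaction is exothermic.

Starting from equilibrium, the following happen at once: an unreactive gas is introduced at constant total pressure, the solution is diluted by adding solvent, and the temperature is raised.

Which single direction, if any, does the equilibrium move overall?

cannot be determined

Adding inert gas at constant total pressure expands the volume and lowers every reacting partial pressure. With Δn_gas = 3 − 0 = +3, Q moves away from K toward the side with fewer gas moles, so the system shifts toward the side with more gas moles — to the right.
Dilution lowers every aqueous concentration by the same factor. Δn_aq = 1 − 2 = -1, so the system shifts toward the side with more dissolved moles — to the left.
The forward reaction is exothermic. Raising T favours the endothermic direction — shift to the left.
The individual effects push in opposite directions; without quantitative information the net direction cannot be determined.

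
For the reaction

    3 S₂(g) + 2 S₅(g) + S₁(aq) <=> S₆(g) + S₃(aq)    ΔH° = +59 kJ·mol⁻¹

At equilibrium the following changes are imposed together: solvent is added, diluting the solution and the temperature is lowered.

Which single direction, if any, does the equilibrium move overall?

Dilution scales every aqueous concentration by the same factor. Δn_aq = 1 − 1 = 0, so Q is unchanged — no shift.
The forward reaction is endothermic. Lowering T favours the exothermic direction — shift to the left.
Only the nonzero effect(s) matter; the net shift is to the left.

left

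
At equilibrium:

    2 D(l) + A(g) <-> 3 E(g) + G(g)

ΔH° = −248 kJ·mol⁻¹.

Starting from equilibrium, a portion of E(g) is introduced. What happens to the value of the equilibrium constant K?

unchanged

The equilibrium constant depends only on temperature. This perturbation may move the position of equilibrium, but since T is unchanged, K itself is unchanged.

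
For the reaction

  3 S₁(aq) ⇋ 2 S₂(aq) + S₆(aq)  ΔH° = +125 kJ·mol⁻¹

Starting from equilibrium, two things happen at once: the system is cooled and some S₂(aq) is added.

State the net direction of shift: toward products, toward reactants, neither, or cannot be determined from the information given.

left

The forward reaction is endothermic. Lowering T favours the exothermic direction — shift to the left.
Adding S₂ (aq), a product, drives the reaction to the left.
All effects act in the same direction — net shift to the left.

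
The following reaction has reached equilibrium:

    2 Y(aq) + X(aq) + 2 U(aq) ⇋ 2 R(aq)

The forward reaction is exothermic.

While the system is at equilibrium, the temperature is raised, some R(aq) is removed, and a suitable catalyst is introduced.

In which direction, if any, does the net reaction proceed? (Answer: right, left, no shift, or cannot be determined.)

cannot be determined

The forward reaction is exothermic. Raising T favours the endothermic direction — shift to the left.
Removing R (aq), a product, drives the reaction to the right.
A catalyst speeds both forward and reverse rates equally; it changes neither Q nor K — no shift from this change.
The individual effects push in opposite directions; without quantitative information the net direction cannot be determined.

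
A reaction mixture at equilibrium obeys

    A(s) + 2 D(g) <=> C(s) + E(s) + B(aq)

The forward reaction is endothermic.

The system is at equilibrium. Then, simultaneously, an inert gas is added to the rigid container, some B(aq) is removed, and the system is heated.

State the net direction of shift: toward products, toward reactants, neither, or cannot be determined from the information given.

right

At constant volume, adding an inert gas leaves every reacting species' partial pressure unchanged, so Q is unchanged — no shift from this change.
Removing B (aq), a product, drives the reaction to the right.
The forward reaction is endothermic. Raising T favours the endothermic direction — shift to the right.
Only the nonzero effect(s) matter; the net shift is to the right.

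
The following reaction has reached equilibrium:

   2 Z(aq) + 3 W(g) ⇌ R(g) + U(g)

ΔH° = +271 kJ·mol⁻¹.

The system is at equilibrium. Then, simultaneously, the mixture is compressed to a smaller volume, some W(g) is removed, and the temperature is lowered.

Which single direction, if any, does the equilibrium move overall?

cannot be determined

Gas moles: reactants 3, products 2 (Δn_gas = -1). Compression shifts the system toward the side with fewer moles of gas — to the right.
Removing W (g), a reactant, drives the reaction to the left.
The forward reaction is endothermic. Lowering T favours the exothermic direction — shift to the left.
The individual effects push in opposite directions; without quantitative information the net direction cannot be determined.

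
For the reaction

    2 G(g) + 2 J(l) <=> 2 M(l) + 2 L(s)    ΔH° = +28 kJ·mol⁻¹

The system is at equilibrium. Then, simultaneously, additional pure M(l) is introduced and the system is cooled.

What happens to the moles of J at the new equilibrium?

M is a pure liquid; its activity is 1 regardless of amount, so Q is unaffected — no shift from this change.
The forward reaction is endothermic. Lowering T favours the exothermic direction — shift to the left.
The net shift is to the left. J is a reactant, so its amount increases.

increases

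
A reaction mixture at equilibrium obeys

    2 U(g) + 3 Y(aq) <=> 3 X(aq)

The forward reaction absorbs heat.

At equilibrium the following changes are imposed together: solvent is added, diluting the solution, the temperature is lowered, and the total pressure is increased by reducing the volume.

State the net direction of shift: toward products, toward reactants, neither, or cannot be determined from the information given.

cannot be determined

Dilution scales every aqueous concentration by the same factor. Δn_aq = 3 − 3 = 0, so Q is unchanged — no shift.
The forward reaction is endothermic. Lowering T favours the exothermic direction — shift to the left.
Gas moles: reactants 2, products 0 (Δn_gas = -2). Compression shifts the system toward the side with fewer moles of gas — to the right.
The individual effects push in opposite directions; without quantitative information the net direction cannot be determined.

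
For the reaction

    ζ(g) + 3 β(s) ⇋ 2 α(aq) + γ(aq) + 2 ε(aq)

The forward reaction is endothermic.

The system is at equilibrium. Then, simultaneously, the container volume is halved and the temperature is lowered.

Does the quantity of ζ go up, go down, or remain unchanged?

Gas moles: reactants 1, products 0 (Δn_gas = -1). Compression shifts the system toward the side with fewer moles of gas — to the right.
The forward reaction is endothermic. Lowering T favours the exothermic direction — shift to the left.
The two effects oppose each other, so the net shift — and hence the change in ζ — cannot be determined from the given information.

cannot be determined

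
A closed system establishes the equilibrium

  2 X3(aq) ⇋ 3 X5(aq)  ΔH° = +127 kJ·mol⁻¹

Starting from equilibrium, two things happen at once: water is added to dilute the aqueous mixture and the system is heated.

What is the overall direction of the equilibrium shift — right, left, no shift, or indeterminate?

right

Dilution lowers every aqueous concentration by the same factor. Δn_aq = 3 − 2 = +1, so the system shifts toward the side with more dissolved moles — to the right.
The forward reaction is endothermic. Raising T favours the endothermic direction — shift to the right.
All effects act in the same direction — net shift to the right.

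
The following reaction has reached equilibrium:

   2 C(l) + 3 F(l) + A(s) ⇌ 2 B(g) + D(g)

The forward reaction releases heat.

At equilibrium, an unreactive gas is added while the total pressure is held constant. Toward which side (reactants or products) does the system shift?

right

Adding inert gas at constant total pressure expands the volume and lowers every reacting partial pressure. With Δn_gas = 3 − 0 = +3, Q moves away from K toward the side with fewer gas moles, so the system shifts toward the side with more gas moles — to the right.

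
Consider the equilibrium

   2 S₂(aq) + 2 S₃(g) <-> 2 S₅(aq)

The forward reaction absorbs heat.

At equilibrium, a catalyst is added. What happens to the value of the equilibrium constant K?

unchanged

The equilibrium constant depends only on temperature. This perturbation changes neither the position of equilibrium nor K.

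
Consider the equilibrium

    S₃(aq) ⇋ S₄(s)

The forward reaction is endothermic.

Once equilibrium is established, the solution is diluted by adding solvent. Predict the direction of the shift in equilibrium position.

left

Dilution lowers every aqueous concentration by the same factor. Δn_aq = 0 − 1 = -1, so the system shifts toward the side with more dissolved moles — to the left.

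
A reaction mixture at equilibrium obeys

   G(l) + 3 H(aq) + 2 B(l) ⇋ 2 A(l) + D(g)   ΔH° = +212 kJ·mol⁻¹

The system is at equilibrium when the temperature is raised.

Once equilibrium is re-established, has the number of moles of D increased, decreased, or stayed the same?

increases

The forward reaction is endothermic. Raising T favours the endothermic direction — shift to the right.
The net shift is to the right. D is a product, so its amount increases.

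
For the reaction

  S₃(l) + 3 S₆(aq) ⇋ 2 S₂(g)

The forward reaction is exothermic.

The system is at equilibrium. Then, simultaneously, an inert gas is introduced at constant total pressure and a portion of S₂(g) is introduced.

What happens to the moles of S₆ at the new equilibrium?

cannot be determined

Adding inert gas at constant total pressure expands the volume and lowers every reacting partial pressure. With Δn_gas = 2 − 0 = +2, Q moves away from K toward the side with fewer gas moles, so the system shifts toward the side with more gas moles — to the right.
Adding S₂ (g), a product, drives the reaction to the left.
The two effects oppose each other, so the net shift — and hence the change in S₆ — cannot be determined from the given information.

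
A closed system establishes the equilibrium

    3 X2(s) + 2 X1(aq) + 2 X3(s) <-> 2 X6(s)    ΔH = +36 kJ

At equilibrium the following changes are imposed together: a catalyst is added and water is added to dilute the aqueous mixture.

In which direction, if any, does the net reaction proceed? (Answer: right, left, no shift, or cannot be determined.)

left

A catalyst speeds both forward and reverse rates equally; it changes neither Q nor K — no shift from this change.
Dilution lowers every aqueous concentration by the same factor. Δn_aq = 0 − 2 = -2, so the system shifts toward the side with more dissolved moles — to the left.
Only the nonzero effect(s) matter; the net shift is to the left.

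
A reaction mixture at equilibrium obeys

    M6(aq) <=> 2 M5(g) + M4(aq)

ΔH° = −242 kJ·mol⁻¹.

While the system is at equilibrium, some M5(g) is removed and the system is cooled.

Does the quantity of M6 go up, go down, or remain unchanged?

Removing M5 (g), a product, drives the reaction to the right.
The forward reaction is exothermic. Lowering T favours the exothermic direction — shift to the right.
The net shift is to the right. M6 is a reactant, so its amount decreases.

decreases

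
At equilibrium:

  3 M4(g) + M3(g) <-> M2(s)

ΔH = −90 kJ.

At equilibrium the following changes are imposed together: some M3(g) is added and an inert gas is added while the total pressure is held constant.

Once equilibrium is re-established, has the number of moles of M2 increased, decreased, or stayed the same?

cannot be determined

Adding M3 (g), a reactant, drives the reaction to the right.
Adding inert gas at constant total pressure expands the volume and lowers every reacting partial pressure. With Δn_gas = 0 − 4 = -4, Q moves away from K toward the side with fewer gas moles, so the system shifts toward the side with more gas moles — to the left.
The two effects oppose each other, so the net shift — and hence the change in M2 — cannot be determined from the given information.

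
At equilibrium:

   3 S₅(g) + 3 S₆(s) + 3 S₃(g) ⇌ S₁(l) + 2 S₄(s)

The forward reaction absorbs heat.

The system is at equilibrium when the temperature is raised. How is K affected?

K depends on temperature via the van 't Hoff relation. The forward reaction is endothermic, so raising T increases K.

increases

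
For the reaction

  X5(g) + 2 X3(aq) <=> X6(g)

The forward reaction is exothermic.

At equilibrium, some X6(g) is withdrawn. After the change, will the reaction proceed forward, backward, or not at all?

Removing X6 (g), a product, drives the reaction to the right.

right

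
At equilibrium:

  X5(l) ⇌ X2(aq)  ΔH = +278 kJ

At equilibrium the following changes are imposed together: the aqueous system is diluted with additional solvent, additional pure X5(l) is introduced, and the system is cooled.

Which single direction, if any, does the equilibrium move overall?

cannot be determined

Dilution lowers every aqueous concentration by the same factor. Δn_aq = 1 − 0 = +1, so the system shifts toward the side with more dissolved moles — to the right.
X5 is a pure liquid; its activity is 1 regardless of amount, so Q is unaffected — no shift from this change.
The forward reaction is endothermic. Lowering T favours the exothermic direction — shift to the left.
The individual effects push in opposite directions; without quantitative information the net direction cannot be determined.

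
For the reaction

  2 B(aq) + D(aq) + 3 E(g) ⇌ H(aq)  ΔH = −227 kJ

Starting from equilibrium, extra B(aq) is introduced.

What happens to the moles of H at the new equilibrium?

Adding B (aq), a reactant, drives the reaction to the right.
The net shift is to the right. H is a product, so its amount increases.

increases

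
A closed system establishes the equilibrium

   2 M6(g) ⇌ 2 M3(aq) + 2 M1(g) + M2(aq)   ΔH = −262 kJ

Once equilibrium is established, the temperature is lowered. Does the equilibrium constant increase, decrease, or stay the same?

K depends on temperature via the van 't Hoff relation. The forward reaction is exothermic, so lowering T increases K.

increases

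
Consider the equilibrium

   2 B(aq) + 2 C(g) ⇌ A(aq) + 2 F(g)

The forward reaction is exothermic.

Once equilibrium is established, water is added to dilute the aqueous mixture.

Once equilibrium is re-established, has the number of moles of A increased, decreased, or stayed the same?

decreases

Dilution lowers every aqueous concentration by the same factor. Δn_aq = 1 − 2 = -1, so the system shifts toward the side with more dissolved moles — to the left.
The net shift is to the left. A is a product, so its amount decreases.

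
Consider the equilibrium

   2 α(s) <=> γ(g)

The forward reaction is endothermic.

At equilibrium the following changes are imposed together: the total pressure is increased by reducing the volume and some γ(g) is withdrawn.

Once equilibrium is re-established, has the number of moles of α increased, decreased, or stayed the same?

Gas moles: reactants 0, products 1 (Δn_gas = +1). Compression shifts the system toward the side with fewer moles of gas — to the left.
Removing γ (g), a product, drives the reaction to the right.
The two effects oppose each other, so the net shift — and hence the change in α — cannot be determined from the given information.

cannot be determined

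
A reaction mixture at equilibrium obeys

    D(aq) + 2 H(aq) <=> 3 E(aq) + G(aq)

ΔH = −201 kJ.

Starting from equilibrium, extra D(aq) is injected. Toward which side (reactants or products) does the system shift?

Adding D (aq), a reactant, drives the reaction to the right.

right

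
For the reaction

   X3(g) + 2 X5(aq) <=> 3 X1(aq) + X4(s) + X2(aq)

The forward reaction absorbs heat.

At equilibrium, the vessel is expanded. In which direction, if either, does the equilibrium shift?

Gas moles: reactants 1, products 0 (Δn_gas = -1). Expansion shifts the system toward the side with more moles of gas — to the left.

left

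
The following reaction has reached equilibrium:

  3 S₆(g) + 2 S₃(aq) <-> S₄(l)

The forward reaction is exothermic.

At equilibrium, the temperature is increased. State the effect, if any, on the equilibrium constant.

K depends on temperature via the van 't Hoff relation. The forward reaction is exothermic, so raising T decreases K.

decreases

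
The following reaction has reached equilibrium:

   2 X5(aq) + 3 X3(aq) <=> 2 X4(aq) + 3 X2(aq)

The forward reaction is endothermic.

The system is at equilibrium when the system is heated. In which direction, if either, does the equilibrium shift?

right

The forward reaction is endothermic. Raising T favours the endothermic direction — shift to the right.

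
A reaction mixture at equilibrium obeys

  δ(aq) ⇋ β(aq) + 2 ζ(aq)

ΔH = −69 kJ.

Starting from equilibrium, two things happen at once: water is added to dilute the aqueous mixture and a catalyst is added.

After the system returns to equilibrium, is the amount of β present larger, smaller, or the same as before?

increases

Dilution lowers every aqueous concentration by the same factor. Δn_aq = 3 − 1 = +2, so the system shifts toward the side with more dissolved moles — to the right.
A catalyst speeds both forward and reverse rates equally; it changes neither Q nor K — no shift from this change.
The net shift is to the right. β is a product, so its amount increases.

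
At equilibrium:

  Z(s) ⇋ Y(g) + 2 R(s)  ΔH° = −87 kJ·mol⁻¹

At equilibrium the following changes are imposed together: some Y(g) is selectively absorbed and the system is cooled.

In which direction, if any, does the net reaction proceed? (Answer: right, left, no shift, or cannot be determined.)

Removing Y (g), a product, drives the reaction to the right.
The forward reaction is exothermic. Lowering T favours the exothermic direction — shift to the right.
All effects act in the same direction — net shift to the right.

right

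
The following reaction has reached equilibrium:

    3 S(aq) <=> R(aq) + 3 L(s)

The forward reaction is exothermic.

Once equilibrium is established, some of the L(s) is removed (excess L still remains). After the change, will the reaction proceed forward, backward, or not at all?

no shift

L is a pure solid; its activity is 1 regardless of amount, so Q is unaffected — no shift from this change.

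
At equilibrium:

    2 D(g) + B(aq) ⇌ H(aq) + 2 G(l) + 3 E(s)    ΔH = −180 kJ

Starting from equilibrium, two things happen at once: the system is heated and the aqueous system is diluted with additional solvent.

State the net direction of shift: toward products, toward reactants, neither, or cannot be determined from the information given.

left

The forward reaction is exothermic. Raising T favours the endothermic direction — shift to the left.
Dilution scales every aqueous concentration by the same factor. Δn_aq = 1 − 1 = 0, so Q is unchanged — no shift.
Only the nonzero effect(s) matter; the net shift is to the left.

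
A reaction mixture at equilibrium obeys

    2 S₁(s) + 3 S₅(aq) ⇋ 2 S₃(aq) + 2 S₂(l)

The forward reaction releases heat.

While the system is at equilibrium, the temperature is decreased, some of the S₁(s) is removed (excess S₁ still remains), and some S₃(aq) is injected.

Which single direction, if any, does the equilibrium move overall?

The forward reaction is exothermic. Lowering T favours the exothermic direction — shift to the right.
S₁ is a pure solid; its activity is 1 regardless of amount, so Q is unaffected — no shift from this change.
Adding S₃ (aq), a product, drives the reaction to the left.
The individual effects push in opposite directions; without quantitative information the net direction cannot be determined.

cannot be determined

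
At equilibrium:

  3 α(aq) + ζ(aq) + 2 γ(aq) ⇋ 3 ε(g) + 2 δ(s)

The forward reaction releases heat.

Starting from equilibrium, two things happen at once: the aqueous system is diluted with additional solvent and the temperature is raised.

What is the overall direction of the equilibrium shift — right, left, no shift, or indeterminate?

left

Dilution lowers every aqueous concentration by the same factor. Δn_aq = 0 − 6 = -6, so the system shifts toward the side with more dissolved moles — to the left.
The forward reaction is exothermic. Raising T favours the endothermic direction — shift to the left.
All effects act in the same direction — net shift to the left.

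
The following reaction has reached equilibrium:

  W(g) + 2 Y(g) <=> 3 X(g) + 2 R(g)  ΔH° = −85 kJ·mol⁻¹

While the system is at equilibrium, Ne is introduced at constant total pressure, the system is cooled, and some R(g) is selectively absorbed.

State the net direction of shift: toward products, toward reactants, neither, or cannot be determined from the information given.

Adding inert gas at constant total pressure expands the volume and lowers every reacting partial pressure. With Δn_gas = 5 − 3 = +2, Q moves away from K toward the side with fewer gas moles, so the system shifts toward the side with more gas moles — to the right.
The forward reaction is exothermic. Lowering T favours the exothermic direction — shift to the right.
Removing R (g), a product, drives the reaction to the right.
All effects act in the same direction — net shift to the right.

right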